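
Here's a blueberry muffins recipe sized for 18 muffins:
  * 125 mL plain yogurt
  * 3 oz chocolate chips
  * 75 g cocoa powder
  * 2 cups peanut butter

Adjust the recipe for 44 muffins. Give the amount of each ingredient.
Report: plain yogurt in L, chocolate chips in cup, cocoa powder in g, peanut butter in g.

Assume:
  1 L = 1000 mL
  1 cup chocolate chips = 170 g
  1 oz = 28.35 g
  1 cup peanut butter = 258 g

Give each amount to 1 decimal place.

plain yogurt: 0.3 L; chocolate chips: 1.2 cup; cocoa powder: 183.3 g; peanut butter: 1261.3 g

Scaling factor: 44/18 = 22/9.
plain yogurt: 125 mL × 22/9 ÷ 1000 mL/L ≈ 0.3 L
chocolate chips: 3 oz × 22/9 × 28.35 g/oz ÷ 170 g/cup ≈ 1.2 cup
cocoa powder: 75 g × 22/9 ≈ 183.3 g
peanut butter: 2 cup × 22/9 × 258 g/cup ≈ 1261.3 g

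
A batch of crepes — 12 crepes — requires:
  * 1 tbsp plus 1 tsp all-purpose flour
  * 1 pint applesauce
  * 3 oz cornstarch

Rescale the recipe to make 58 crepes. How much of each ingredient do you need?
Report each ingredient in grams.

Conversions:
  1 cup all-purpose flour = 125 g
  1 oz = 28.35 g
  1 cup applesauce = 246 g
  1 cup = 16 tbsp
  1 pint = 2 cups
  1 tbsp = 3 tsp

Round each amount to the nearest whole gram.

all-purpose flour: 50 g; applesauce: 2378 g; cornstarch: 411 g

Scaling factor: 58/12 = 29/6.
all-purpose flour: (1 tbsp + 1 tsp = 4/3 tbsp) × 29/6 ÷ 16 tbsp/cup × 125 g/cup ≈ 50 g
applesauce: 1 pint × 29/6 × 2 cup/pint × 246 g/cup = 2378 g
cornstarch: 3 oz × 29/6 × 28.35 g/oz ≈ 411 g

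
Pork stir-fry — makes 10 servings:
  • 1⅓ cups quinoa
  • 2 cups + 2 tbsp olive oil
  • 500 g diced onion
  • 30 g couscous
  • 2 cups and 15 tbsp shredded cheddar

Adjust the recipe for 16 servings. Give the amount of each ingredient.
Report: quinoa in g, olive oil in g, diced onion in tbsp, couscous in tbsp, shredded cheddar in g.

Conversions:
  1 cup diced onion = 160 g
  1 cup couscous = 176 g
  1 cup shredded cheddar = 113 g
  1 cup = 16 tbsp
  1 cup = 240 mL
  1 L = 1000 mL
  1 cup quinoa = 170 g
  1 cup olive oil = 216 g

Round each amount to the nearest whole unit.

Scaling factor: 16/10 = 8/5 = 1.6.
quinoa: 4/3 cup × 8/5 × 170 g/cup ≈ 363 g
olive oil: (2 cup + 2 tbsp = 2.125 cup) × 8/5 × 216 g/cup ≈ 734 g
diced onion: 500 g × 8/5 ÷ 160 g/cup × 16 tbsp/cup = 80 tbsp
couscous: 30 g × 8/5 ÷ 176 g/cup × 16 tbsp/cup ≈ 4 tbsp
shredded cheddar: (2 cup + 15 tbsp = 2.9375 cup) × 8/5 × 113 g/cup ≈ 531 g

quinoa: 363 g; olive oil: 734 g; diced onion: 80 tbsp; couscous: 4 tbsp; shredded cheddar: 531 g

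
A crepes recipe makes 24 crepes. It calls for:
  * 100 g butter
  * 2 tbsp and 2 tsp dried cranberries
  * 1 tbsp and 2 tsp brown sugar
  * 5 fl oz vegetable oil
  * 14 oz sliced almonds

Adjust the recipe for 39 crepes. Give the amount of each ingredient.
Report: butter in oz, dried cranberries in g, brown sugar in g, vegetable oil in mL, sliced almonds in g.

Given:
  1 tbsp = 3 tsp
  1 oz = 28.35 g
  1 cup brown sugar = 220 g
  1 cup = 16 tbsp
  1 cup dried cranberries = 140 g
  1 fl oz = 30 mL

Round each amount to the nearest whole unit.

Scaling factor: 39/24 = 13/8 = 1.625.
butter: 100 g × 13/8 ÷ 28.35 g/oz ≈ 6 oz
dried cranberries: (2 tbsp + 2 tsp = 8/3 tbsp) × 13/8 ÷ 16 tbsp/cup × 140 g/cup ≈ 38 g
brown sugar: (1 tbsp + 2 tsp = 5/3 tbsp) × 13/8 ÷ 16 tbsp/cup × 220 g/cup ≈ 37 g
vegetable oil: 5 fl oz × 13/8 × 30 mL/fl oz ≈ 244 mL
sliced almonds: 14 oz × 13/8 × 28.35 g/oz ≈ 645 g

butter: 6 oz; dried cranberries: 38 g; brown sugar: 37 g; vegetable oil: 244 mL; sliced almonds: 645 g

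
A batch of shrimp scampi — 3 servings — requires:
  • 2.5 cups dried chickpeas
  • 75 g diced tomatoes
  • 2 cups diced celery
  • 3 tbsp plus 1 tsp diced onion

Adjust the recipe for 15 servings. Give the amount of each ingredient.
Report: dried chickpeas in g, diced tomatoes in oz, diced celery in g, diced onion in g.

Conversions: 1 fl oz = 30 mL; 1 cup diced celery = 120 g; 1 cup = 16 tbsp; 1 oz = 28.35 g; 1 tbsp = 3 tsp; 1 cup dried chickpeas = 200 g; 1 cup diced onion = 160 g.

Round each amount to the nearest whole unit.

Scaling factor: 15/3 = 5.
dried chickpeas: 2.5 cup × 5 × 200 g/cup = 2500 g
diced tomatoes: 75 g × 5 ÷ 28.35 g/oz ≈ 13 oz
diced celery: 2 cup × 5 × 120 g/cup = 1200 g
diced onion: (3 tbsp + 1 tsp = 10/3 tbsp) × 5 ÷ 16 tbsp/cup × 160 g/cup ≈ 167 g

dried chickpeas: 2500 g; diced tomatoes: 13 oz; diced celery: 1200 g; diced onion: 167 g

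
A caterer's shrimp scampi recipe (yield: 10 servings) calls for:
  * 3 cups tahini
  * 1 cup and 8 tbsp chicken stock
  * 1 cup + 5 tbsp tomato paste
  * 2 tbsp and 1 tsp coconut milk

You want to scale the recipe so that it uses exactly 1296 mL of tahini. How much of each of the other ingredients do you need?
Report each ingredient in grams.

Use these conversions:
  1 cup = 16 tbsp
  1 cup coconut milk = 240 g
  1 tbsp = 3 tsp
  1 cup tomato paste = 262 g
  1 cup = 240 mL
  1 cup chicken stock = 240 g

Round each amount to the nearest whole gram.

chicken stock: 648 g; tomato paste: 619 g; coconut milk: 63 g

The original recipe has 720 mL of tahini, so the scaling factor is 1296 ÷ 720 = 9/5 = 1.8.
chicken stock: (1 cup + 8 tbsp = 1.5 cup) × 9/5 × 240 g/cup = 648 g
tomato paste: (1 cup + 5 tbsp = 1.3125 cup) × 9/5 × 262 g/cup ≈ 619 g
coconut milk: (2 tbsp + 1 tsp = 7/3 tbsp) × 9/5 ÷ 16 tbsp/cup × 240 g/cup = 63 g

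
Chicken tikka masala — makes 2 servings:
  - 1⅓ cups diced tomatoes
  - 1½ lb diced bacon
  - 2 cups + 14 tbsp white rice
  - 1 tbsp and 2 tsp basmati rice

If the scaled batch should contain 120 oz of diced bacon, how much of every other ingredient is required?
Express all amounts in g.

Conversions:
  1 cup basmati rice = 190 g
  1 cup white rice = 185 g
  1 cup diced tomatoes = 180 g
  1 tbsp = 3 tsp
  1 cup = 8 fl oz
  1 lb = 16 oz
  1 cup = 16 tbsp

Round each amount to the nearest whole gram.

The original recipe has 24 oz of diced bacon, so the scaling factor is 120 ÷ 24 = 5.
diced tomatoes: 4/3 cup × 5 × 180 g/cup = 1200 g
white rice: (2 cup + 14 tbsp = 2.875 cup) × 5 × 185 g/cup ≈ 2659 g
basmati rice: (1 tbsp + 2 tsp = 5/3 tbsp) × 5 ÷ 16 tbsp/cup × 190 g/cup ≈ 99 g

diced tomatoes: 1200 g; white rice: 2659 g; basmati rice: 99 g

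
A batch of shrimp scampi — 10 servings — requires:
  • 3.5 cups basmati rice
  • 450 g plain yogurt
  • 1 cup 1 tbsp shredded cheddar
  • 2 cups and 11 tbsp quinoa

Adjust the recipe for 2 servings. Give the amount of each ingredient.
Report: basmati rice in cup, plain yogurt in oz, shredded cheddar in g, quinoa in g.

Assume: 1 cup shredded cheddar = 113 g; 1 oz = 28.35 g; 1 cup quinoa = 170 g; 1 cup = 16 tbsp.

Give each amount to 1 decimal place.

Scaling factor: 2/10 = 1/5 = 0.2.
basmati rice: 3.5 cup × 1/5 = 0.7 cup
plain yogurt: 450 g × 1/5 ÷ 28.35 g/oz ≈ 3.2 oz
shredded cheddar: (1 cup + 1 tbsp = 1.0625 cup) × 1/5 × 113 g/cup ≈ 24.0 g
quinoa: (2 cup + 11 tbsp = 2.6875 cup) × 1/5 × 170 g/cup ≈ 91.4 g

basmati rice: 0.7 cup; plain yogurt: 3.2 oz; shredded cheddar: 24.0 g; quinoa: 91.4 g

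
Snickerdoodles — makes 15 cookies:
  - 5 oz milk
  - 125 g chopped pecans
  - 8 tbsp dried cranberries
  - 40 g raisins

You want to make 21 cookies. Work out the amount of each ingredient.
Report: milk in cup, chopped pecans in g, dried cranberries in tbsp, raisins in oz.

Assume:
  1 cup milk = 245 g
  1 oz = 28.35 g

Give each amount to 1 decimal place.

Scaling factor: 21/15 = 7/5 = 1.4.
milk: 5 oz × 7/5 × 28.35 g/oz ÷ 245 g/cup ≈ 0.8 cup
chopped pecans: 125 g × 7/5 = 175.0 g
dried cranberries: 8 tbsp × 7/5 = 11.2 tbsp
raisins: 40 g × 7/5 ÷ 28.35 g/oz ≈ 2.0 oz

milk: 0.8 cup; chopped pecans: 175.0 g; dried cranberries: 11.2 tbsp; raisins: 2.0 oz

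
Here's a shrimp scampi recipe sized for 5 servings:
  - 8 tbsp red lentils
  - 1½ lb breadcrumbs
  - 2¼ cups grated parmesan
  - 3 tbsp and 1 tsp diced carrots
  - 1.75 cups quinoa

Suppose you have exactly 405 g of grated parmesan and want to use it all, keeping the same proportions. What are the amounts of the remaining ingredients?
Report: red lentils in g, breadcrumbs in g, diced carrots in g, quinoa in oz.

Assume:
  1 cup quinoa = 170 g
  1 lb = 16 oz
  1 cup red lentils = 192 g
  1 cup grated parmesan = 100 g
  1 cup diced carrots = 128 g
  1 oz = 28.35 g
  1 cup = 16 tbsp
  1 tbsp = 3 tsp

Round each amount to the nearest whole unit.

red lentils: 173 g; breadcrumbs: 1225 g; diced carrots: 48 g; quinoa: 19 oz

The original recipe has 225 g of grated parmesan, so the scaling factor is 405 ÷ 225 = 9/5 = 1.8.
red lentils: 8 tbsp × 9/5 ÷ 16 tbsp/cup × 192 g/cup ≈ 173 g
breadcrumbs: 1.5 lb × 9/5 × 16 oz/lb × 28.35 g/oz ≈ 1225 g
diced carrots: (3 tbsp + 1 tsp = 10/3 tbsp) × 9/5 ÷ 16 tbsp/cup × 128 g/cup = 48 g
quinoa: 1.75 cup × 9/5 × 170 g/cup ÷ 28.35 g/oz ≈ 19 oz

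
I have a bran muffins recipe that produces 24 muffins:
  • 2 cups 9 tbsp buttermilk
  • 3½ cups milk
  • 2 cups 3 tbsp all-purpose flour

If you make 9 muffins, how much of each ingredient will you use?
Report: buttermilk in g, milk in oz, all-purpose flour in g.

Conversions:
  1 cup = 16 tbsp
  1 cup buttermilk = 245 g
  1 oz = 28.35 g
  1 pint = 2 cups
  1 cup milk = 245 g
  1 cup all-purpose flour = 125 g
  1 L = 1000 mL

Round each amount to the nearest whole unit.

Scaling factor: 9/24 = 3/8 = 0.375.
buttermilk: (2 cup + 9 tbsp = 2.5625 cup) × 3/8 × 245 g/cup ≈ 235 g
milk: 3.5 cup × 3/8 × 245 g/cup ÷ 28.35 g/oz ≈ 11 oz
all-purpose flour: (2 cup + 3 tbsp = 2.1875 cup) × 3/8 × 125 g/cup ≈ 103 g

buttermilk: 235 g; milk: 11 oz; all-purpose flour: 103 g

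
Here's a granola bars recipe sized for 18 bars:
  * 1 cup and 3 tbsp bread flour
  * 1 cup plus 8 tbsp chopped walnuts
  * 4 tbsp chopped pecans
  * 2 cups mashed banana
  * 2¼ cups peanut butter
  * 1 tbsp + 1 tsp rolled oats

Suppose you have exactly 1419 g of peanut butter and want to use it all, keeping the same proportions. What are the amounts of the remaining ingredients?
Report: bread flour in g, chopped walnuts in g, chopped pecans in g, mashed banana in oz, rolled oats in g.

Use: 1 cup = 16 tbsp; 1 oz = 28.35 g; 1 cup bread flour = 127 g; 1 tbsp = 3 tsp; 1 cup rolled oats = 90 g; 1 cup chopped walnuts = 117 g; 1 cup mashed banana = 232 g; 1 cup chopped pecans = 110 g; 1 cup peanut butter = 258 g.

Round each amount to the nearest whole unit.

bread flour: 369 g; chopped walnuts: 429 g; chopped pecans: 67 g; mashed banana: 40 oz; rolled oats: 18 g

The original recipe has 580.5 g of peanut butter, so the scaling factor is 1419 ÷ 580.5 = 22/9.
bread flour: (1 cup + 3 tbsp = 1.1875 cup) × 22/9 × 127 g/cup ≈ 369 g
chopped walnuts: (1 cup + 8 tbsp = 1.5 cup) × 22/9 × 117 g/cup = 429 g
chopped pecans: 4 tbsp × 22/9 ÷ 16 tbsp/cup × 110 g/cup ≈ 67 g
mashed banana: 2 cup × 22/9 × 232 g/cup ÷ 28.35 g/oz ≈ 40 oz
rolled oats: (1 tbsp + 1 tsp = 4/3 tbsp) × 22/9 ÷ 16 tbsp/cup × 90 g/cup ≈ 18 g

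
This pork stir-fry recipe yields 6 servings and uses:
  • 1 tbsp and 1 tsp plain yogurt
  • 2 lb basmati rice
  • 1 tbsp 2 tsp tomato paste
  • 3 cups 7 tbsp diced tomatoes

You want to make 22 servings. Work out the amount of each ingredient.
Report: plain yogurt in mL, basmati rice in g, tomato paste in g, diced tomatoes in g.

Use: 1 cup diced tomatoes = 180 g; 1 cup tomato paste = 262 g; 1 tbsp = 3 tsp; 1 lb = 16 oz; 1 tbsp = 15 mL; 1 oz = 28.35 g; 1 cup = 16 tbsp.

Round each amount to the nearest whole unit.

Scaling factor: 22/6 = 11/3.
plain yogurt: (1 tbsp + 1 tsp = 4/3 tbsp) × 11/3 × 15 mL/tbsp ≈ 73 mL
basmati rice: 2 lb × 11/3 × 16 oz/lb × 28.35 g/oz ≈ 3326 g
tomato paste: (1 tbsp + 2 tsp = 5/3 tbsp) × 11/3 ÷ 16 tbsp/cup × 262 g/cup ≈ 100 g
diced tomatoes: (3 cup + 7 tbsp = 3.4375 cup) × 11/3 × 180 g/cup ≈ 2269 g

plain yogurt: 73 mL; basmati rice: 3326 g; tomato paste: 100 g; diced tomatoes: 2269 g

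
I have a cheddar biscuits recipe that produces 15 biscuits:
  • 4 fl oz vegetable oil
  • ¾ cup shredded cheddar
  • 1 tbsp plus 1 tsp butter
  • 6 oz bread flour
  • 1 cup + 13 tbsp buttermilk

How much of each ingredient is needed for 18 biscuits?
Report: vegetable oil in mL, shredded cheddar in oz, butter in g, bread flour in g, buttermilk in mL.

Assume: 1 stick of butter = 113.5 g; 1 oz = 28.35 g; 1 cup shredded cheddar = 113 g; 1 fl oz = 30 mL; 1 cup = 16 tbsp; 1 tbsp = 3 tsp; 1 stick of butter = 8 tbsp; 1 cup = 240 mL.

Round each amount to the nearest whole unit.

vegetable oil: 144 mL; shredded cheddar: 4 oz; butter: 23 g; bread flour: 204 g; buttermilk: 522 mL

Scaling factor: 18/15 = 6/5 = 1.2.
vegetable oil: 4 fl oz × 6/5 × 30 mL/fl oz = 144 mL
shredded cheddar: 0.75 cup × 6/5 × 113 g/cup ÷ 28.35 g/oz ≈ 4 oz
butter: (1 tbsp + 1 tsp = 4/3 tbsp) × 6/5 ÷ 8 tbsp/stick × 113.5 g/stick ≈ 23 g
bread flour: 6 oz × 6/5 × 28.35 g/oz ≈ 204 g
buttermilk: (1 cup + 13 tbsp = 1.8125 cup) × 6/5 × 240 mL/cup = 522 mL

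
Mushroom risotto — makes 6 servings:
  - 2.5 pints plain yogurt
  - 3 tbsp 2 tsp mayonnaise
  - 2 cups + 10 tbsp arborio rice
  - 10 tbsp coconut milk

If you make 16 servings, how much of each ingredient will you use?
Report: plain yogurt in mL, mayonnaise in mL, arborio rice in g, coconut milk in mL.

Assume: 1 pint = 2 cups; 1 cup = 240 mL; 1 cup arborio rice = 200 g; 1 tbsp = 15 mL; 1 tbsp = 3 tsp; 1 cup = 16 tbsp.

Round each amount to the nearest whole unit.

Scaling factor: 16/6 = 8/3.
plain yogurt: 2.5 pint × 8/3 × 2 cup/pint × 240 mL/cup = 3200 mL
mayonnaise: (3 tbsp + 2 tsp = 11/3 tbsp) × 8/3 × 15 mL/tbsp ≈ 147 mL
arborio rice: (2 cup + 10 tbsp = 2.625 cup) × 8/3 × 200 g/cup = 1400 g
coconut milk: 10 tbsp × 8/3 × 15 mL/tbsp = 400 mL

plain yogurt: 3200 mL; mayonnaise: 147 mL; arborio rice: 1400 g; coconut milk: 400 mL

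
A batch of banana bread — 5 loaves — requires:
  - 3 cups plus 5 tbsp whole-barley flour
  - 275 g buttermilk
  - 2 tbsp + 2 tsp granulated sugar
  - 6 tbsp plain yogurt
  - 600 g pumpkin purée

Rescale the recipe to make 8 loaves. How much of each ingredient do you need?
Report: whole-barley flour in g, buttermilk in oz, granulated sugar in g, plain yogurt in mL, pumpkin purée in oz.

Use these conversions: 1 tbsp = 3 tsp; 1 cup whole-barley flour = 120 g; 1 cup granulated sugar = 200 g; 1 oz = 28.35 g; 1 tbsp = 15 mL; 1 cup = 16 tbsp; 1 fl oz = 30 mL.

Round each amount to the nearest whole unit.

whole-barley flour: 636 g; buttermilk: 16 oz; granulated sugar: 53 g; plain yogurt: 144 mL; pumpkin purée: 34 oz

Scaling factor: 8/5 = 1.6.
whole-barley flour: (3 cup + 5 tbsp = 3.3125 cup) × 8/5 × 120 g/cup = 636 g
buttermilk: 275 g × 8/5 ÷ 28.35 g/oz ≈ 16 oz
granulated sugar: (2 tbsp + 2 tsp = 8/3 tbsp) × 8/5 ÷ 16 tbsp/cup × 200 g/cup ≈ 53 g
plain yogurt: 6 tbsp × 8/5 × 15 mL/tbsp = 144 mL
pumpkin purée: 600 g × 8/5 ÷ 28.35 g/oz ≈ 34 oz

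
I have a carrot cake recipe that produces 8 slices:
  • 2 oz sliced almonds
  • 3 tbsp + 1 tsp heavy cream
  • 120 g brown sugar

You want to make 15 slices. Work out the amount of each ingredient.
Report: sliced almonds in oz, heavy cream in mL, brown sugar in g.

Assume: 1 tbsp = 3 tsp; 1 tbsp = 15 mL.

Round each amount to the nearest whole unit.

Scaling factor: 15/8 = 1.875.
sliced almonds: 2 oz × 15/8 ≈ 4 oz
heavy cream: (3 tbsp + 1 tsp = 10/3 tbsp) × 15/8 × 15 mL/tbsp ≈ 94 mL
brown sugar: 120 g × 15/8 = 225 g

sliced almonds: 4 oz; heavy cream: 94 mL; brown sugar: 225 g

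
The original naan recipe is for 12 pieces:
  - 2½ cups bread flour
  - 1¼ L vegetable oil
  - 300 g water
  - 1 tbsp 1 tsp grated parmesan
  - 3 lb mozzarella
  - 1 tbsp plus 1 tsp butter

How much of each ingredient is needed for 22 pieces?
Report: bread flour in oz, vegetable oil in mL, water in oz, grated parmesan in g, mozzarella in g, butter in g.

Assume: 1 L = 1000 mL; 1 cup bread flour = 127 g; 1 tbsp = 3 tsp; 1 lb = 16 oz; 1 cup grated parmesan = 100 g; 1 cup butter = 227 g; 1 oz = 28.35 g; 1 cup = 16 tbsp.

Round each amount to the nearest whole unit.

bread flour: 21 oz; vegetable oil: 2292 mL; water: 19 oz; grated parmesan: 15 g; mozzarella: 2495 g; butter: 35 g

Scaling factor: 22/12 = 11/6.
bread flour: 2.5 cup × 11/6 × 127 g/cup ÷ 28.35 g/oz ≈ 21 oz
vegetable oil: 1.25 L × 11/6 × 1000 mL/L ≈ 2292 mL
water: 300 g × 11/6 ÷ 28.35 g/oz ≈ 19 oz
grated parmesan: (1 tbsp + 1 tsp = 4/3 tbsp) × 11/6 ÷ 16 tbsp/cup × 100 g/cup ≈ 15 g
mozzarella: 3 lb × 11/6 × 16 oz/lb × 28.35 g/oz ≈ 2495 g
butter: (1 tbsp + 1 tsp = 4/3 tbsp) × 11/6 ÷ 16 tbsp/cup × 227 g/cup ≈ 35 g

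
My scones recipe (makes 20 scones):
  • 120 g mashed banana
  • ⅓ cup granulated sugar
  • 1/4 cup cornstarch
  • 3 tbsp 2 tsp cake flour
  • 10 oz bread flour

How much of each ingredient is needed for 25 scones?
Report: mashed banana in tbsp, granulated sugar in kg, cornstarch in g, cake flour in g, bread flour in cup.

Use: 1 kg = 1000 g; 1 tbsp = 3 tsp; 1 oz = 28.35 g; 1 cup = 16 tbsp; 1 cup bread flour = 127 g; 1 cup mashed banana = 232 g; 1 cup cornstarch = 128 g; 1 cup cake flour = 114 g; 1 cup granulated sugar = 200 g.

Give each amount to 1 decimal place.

mashed banana: 10.3 tbsp; granulated sugar: 0.1 kg; cornstarch: 40.0 g; cake flour: 32.7 g; bread flour: 2.8 cup

Scaling factor: 25/20 = 5/4 = 1.25.
mashed banana: 120 g × 5/4 ÷ 232 g/cup × 16 tbsp/cup ≈ 10.3 tbsp
granulated sugar: 1/3 cup × 5/4 × 200 g/cup ÷ 1000 g/kg ≈ 0.1 kg
cornstarch: 0.25 cup × 5/4 × 128 g/cup = 40.0 g
cake flour: (3 tbsp + 2 tsp = 11/3 tbsp) × 5/4 ÷ 16 tbsp/cup × 114 g/cup ≈ 32.7 g
bread flour: 10 oz × 5/4 × 28.35 g/oz ÷ 127 g/cup ≈ 2.8 cup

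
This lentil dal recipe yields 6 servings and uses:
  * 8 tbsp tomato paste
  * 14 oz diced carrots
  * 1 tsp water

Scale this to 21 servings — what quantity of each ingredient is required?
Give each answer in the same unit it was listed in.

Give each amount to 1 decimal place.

tomato paste: 28.0 tbsp; diced carrots: 49.0 oz; water: 3.5 tsp

Scaling factor: 21/6 = 7/2 = 3.5.
tomato paste: 8 tbsp × 7/2 = 28.0 tbsp
diced carrots: 14 oz × 7/2 = 49.0 oz
water: 1 tsp × 7/2 = 3.5 tsp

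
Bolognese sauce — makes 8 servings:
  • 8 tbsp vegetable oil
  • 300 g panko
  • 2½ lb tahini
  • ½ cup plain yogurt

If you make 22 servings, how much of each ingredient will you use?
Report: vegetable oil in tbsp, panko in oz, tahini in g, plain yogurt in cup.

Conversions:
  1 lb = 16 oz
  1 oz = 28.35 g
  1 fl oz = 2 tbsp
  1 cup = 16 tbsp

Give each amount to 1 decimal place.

vegetable oil: 22.0 tbsp; panko: 29.1 oz; tahini: 3118.5 g; plain yogurt: 1.4 cup

Scaling factor: 22/8 = 11/4 = 2.75.
vegetable oil: 8 tbsp × 11/4 = 22.0 tbsp
panko: 300 g × 11/4 ÷ 28.35 g/oz ≈ 29.1 oz
tahini: 2.5 lb × 11/4 × 16 oz/lb × 28.35 g/oz = 3118.5 g
plain yogurt: 0.5 cup × 11/4 ≈ 1.4 cup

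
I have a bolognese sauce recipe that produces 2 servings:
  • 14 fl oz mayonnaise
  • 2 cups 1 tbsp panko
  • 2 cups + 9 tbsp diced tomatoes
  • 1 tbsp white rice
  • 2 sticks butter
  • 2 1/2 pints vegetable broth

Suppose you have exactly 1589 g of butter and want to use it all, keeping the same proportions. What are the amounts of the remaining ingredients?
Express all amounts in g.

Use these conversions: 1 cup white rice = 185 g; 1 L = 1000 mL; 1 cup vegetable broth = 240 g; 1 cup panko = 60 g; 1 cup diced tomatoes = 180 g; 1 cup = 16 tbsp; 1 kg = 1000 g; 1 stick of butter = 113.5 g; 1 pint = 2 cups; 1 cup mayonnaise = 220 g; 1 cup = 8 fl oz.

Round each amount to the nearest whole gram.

mayonnaise: 2695 g; panko: 866 g; diced tomatoes: 3229 g; white rice: 81 g; vegetable broth: 8400 g

The original recipe has 227 g of butter, so the scaling factor is 1589 ÷ 227 = 7.
mayonnaise: 14 fl oz × 7 ÷ 8 fl oz/cup × 220 g/cup = 2695 g
panko: (2 cup + 1 tbsp = 2.0625 cup) × 7 × 60 g/cup ≈ 866 g
diced tomatoes: (2 cup + 9 tbsp = 2.5625 cup) × 7 × 180 g/cup ≈ 3229 g
white rice: 1 tbsp × 7 ÷ 16 tbsp/cup × 185 g/cup ≈ 81 g
vegetable broth: 2.5 pint × 7 × 2 cup/pint × 240 g/cup = 8400 g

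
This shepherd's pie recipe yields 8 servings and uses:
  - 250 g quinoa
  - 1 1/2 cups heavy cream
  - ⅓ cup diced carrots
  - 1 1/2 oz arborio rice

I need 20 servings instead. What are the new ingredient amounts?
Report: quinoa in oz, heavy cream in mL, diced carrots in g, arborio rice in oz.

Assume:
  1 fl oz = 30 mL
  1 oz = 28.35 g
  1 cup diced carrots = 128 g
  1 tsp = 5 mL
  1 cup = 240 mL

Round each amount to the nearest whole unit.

quinoa: 22 oz; heavy cream: 900 mL; diced carrots: 107 g; arborio rice: 4 oz

Scaling factor: 20/8 = 5/2 = 2.5.
quinoa: 250 g × 5/2 ÷ 28.35 g/oz ≈ 22 oz
heavy cream: 1.5 cup × 5/2 × 240 mL/cup = 900 mL
diced carrots: 1/3 cup × 5/2 × 128 g/cup ≈ 107 g
arborio rice: 1.5 oz × 5/2 ≈ 4 oz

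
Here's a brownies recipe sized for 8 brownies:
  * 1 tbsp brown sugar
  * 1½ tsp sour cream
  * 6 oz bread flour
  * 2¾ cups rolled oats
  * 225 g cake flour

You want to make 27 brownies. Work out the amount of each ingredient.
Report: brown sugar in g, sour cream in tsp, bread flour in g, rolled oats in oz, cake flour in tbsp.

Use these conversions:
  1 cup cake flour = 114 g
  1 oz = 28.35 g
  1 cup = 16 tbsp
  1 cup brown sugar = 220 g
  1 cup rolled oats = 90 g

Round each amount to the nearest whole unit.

Scaling factor: 27/8 = 3.375.
brown sugar: 1 tbsp × 27/8 ÷ 16 tbsp/cup × 220 g/cup ≈ 46 g
sour cream: 1.5 tsp × 27/8 ≈ 5 tsp
bread flour: 6 oz × 27/8 × 28.35 g/oz ≈ 574 g
rolled oats: 2.75 cup × 27/8 × 90 g/cup ÷ 28.35 g/oz ≈ 29 oz
cake flour: 225 g × 27/8 ÷ 114 g/cup × 16 tbsp/cup ≈ 107 tbsp

brown sugar: 46 g; sour cream: 5 tsp; bread flour: 574 g; rolled oats: 29 oz; cake flour: 107 tbsp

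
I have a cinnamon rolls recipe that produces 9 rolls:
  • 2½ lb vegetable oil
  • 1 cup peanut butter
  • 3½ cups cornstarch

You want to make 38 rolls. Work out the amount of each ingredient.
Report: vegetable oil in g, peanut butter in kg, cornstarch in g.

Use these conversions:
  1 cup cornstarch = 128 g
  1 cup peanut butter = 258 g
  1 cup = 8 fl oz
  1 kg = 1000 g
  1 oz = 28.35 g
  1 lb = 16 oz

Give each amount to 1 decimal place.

Scaling factor: 38/9.
vegetable oil: 2.5 lb × 38/9 × 16 oz/lb × 28.35 g/oz = 4788.0 g
peanut butter: 1 cup × 38/9 × 258 g/cup ÷ 1000 g/kg ≈ 1.1 kg
cornstarch: 3.5 cup × 38/9 × 128 g/cup ≈ 1891.6 g

vegetable oil: 4788.0 g; peanut butter: 1.1 kg; cornstarch: 1891.6 g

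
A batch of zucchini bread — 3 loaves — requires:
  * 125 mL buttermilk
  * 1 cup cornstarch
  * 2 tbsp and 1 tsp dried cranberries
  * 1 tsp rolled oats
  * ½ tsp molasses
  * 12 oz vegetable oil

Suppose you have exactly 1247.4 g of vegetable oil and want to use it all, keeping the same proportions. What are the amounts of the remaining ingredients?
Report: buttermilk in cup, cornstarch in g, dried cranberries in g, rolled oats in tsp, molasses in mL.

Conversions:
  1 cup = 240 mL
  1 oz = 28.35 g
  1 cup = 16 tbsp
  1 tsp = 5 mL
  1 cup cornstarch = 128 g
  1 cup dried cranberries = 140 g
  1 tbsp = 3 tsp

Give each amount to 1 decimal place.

buttermilk: 1.9 cup; cornstarch: 469.3 g; dried cranberries: 74.9 g; rolled oats: 3.7 tsp; molasses: 9.2 mL

The original recipe has 340.2 g of vegetable oil, so the scaling factor is 1247.4 ÷ 340.2 = 11/3.
buttermilk: 125 mL × 11/3 ÷ 240 mL/cup ≈ 1.9 cup
cornstarch: 1 cup × 11/3 × 128 g/cup ≈ 469.3 g
dried cranberries: (2 tbsp + 1 tsp = 7/3 tbsp) × 11/3 ÷ 16 tbsp/cup × 140 g/cup ≈ 74.9 g
rolled oats: 1 tsp × 11/3 ≈ 3.7 tsp
molasses: 0.5 tsp × 11/3 × 5 mL/tsp ≈ 9.2 mL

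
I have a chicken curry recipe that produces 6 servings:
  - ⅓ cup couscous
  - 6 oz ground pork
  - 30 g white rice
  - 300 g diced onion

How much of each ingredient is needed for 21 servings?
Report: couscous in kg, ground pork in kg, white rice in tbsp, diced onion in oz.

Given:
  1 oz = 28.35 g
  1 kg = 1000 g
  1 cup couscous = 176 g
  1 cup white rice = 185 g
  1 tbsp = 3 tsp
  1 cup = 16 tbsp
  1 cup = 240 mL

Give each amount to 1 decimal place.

couscous: 0.2 kg; ground pork: 0.6 kg; white rice: 9.1 tbsp; diced onion: 37.0 oz

Scaling factor: 21/6 = 7/2 = 3.5.
couscous: 1/3 cup × 7/2 × 176 g/cup ÷ 1000 g/kg ≈ 0.2 kg
ground pork: 6 oz × 7/2 × 28.35 g/oz ÷ 1000 g/kg ≈ 0.6 kg
white rice: 30 g × 7/2 ÷ 185 g/cup × 16 tbsp/cup ≈ 9.1 tbsp
diced onion: 300 g × 7/2 ÷ 28.35 g/oz ≈ 37.0 oz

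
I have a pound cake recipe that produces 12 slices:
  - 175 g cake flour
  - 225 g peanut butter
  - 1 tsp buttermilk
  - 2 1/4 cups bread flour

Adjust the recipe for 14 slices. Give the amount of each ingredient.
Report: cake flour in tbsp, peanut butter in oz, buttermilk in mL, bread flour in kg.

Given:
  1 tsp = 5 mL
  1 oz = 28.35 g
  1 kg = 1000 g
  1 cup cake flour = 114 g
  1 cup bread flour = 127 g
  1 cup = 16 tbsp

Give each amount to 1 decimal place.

Scaling factor: 14/12 = 7/6.
cake flour: 175 g × 7/6 ÷ 114 g/cup × 16 tbsp/cup ≈ 28.7 tbsp
peanut butter: 225 g × 7/6 ÷ 28.35 g/oz ≈ 9.3 oz
buttermilk: 1 tsp × 7/6 × 5 mL/tsp ≈ 5.8 mL
bread flour: 2.25 cup × 7/6 × 127 g/cup ÷ 1000 g/kg ≈ 0.3 kg

cake flour: 28.7 tbsp; peanut butter: 9.3 oz; buttermilk: 5.8 mL; bread flour: 0.3 kg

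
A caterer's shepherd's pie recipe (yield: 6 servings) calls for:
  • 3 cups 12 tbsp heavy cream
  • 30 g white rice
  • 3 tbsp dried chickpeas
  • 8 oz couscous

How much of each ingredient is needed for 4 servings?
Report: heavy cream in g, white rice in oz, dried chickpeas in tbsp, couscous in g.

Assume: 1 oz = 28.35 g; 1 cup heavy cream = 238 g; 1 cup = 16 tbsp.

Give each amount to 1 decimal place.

Scaling factor: 4/6 = 2/3.
heavy cream: (3 cup + 12 tbsp = 3.75 cup) × 2/3 × 238 g/cup = 595.0 g
white rice: 30 g × 2/3 ÷ 28.35 g/oz ≈ 0.7 oz
dried chickpeas: 3 tbsp × 2/3 = 2.0 tbsp
couscous: 8 oz × 2/3 × 28.35 g/oz = 151.2 g

heavy cream: 595.0 g; white rice: 0.7 oz; dried chickpeas: 2.0 tbsp; couscous: 151.2 g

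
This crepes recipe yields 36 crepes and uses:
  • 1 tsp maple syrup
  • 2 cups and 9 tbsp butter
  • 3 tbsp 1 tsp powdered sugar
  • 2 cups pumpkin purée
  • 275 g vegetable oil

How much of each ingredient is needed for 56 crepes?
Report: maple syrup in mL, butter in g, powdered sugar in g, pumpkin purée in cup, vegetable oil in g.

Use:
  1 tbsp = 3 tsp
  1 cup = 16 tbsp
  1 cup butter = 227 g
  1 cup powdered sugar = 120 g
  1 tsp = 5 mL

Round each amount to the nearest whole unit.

Scaling factor: 56/36 = 14/9.
maple syrup: 1 tsp × 14/9 × 5 mL/tsp ≈ 8 mL
butter: (2 cup + 9 tbsp = 2.5625 cup) × 14/9 × 227 g/cup ≈ 905 g
powdered sugar: (3 tbsp + 1 tsp = 10/3 tbsp) × 14/9 ÷ 16 tbsp/cup × 120 g/cup ≈ 39 g
pumpkin purée: 2 cup × 14/9 ≈ 3 cup
vegetable oil: 275 g × 14/9 ≈ 428 g

maple syrup: 8 mL; butter: 905 g; powdered sugar: 39 g; pumpkin purée: 3 cup; vegetable oil: 428 g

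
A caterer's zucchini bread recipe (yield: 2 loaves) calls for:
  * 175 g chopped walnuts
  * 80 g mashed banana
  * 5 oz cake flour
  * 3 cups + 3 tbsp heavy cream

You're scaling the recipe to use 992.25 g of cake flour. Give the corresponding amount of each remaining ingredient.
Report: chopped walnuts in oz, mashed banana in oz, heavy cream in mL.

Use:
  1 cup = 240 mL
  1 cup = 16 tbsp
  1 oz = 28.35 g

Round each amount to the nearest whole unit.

chopped walnuts: 43 oz; mashed banana: 20 oz; heavy cream: 5355 mL

The original recipe has 141.75 g of cake flour, so the scaling factor is 992.25 ÷ 141.75 = 7.
chopped walnuts: 175 g × 7 ÷ 28.35 g/oz ≈ 43 oz
mashed banana: 80 g × 7 ÷ 28.35 g/oz ≈ 20 oz
heavy cream: (3 cup + 3 tbsp = 3.1875 cup) × 7 × 240 mL/cup = 5355 mL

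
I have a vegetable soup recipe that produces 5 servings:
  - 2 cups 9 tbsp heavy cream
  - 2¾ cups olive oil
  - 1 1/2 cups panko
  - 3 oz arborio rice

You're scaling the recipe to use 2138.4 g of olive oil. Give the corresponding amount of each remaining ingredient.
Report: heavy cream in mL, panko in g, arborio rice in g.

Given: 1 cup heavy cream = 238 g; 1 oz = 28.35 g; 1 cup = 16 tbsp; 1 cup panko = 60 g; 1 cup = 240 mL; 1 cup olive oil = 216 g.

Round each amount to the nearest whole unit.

The original recipe has 594 g of olive oil, so the scaling factor is 2138.4 ÷ 594 = 18/5 = 3.6.
heavy cream: (2 cup + 9 tbsp = 2.5625 cup) × 18/5 × 240 mL/cup = 2214 mL
panko: 1.5 cup × 18/5 × 60 g/cup = 324 g
arborio rice: 3 oz × 18/5 × 28.35 g/oz ≈ 306 g

heavy cream: 2214 mL; panko: 324 g; arborio rice: 306 g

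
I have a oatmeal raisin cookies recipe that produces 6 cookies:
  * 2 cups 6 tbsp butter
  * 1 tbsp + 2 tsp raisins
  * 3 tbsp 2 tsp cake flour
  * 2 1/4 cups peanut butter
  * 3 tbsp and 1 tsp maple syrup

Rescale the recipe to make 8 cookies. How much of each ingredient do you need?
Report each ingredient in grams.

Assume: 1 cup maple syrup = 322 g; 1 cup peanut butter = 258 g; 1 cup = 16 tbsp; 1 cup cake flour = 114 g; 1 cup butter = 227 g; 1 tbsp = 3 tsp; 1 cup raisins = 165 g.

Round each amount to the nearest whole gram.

butter: 719 g; raisins: 23 g; cake flour: 35 g; peanut butter: 774 g; maple syrup: 89 g

Scaling factor: 8/6 = 4/3.
butter: (2 cup + 6 tbsp = 2.375 cup) × 4/3 × 227 g/cup ≈ 719 g
raisins: (1 tbsp + 2 tsp = 5/3 tbsp) × 4/3 ÷ 16 tbsp/cup × 165 g/cup ≈ 23 g
cake flour: (3 tbsp + 2 tsp = 11/3 tbsp) × 4/3 ÷ 16 tbsp/cup × 114 g/cup ≈ 35 g
peanut butter: 2.25 cup × 4/3 × 258 g/cup = 774 g
maple syrup: (3 tbsp + 1 tsp = 10/3 tbsp) × 4/3 ÷ 16 tbsp/cup × 322 g/cup ≈ 89 g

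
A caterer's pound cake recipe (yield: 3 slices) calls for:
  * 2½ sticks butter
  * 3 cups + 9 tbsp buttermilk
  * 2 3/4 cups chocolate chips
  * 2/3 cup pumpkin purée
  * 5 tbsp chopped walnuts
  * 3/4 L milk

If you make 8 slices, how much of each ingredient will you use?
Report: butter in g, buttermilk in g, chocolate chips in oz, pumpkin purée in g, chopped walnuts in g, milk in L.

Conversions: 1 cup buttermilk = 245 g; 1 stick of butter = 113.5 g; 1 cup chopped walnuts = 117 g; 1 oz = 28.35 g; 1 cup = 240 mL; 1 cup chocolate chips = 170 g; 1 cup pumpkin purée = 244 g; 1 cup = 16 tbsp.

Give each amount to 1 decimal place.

Scaling factor: 8/3.
butter: 2.5 stick × 8/3 × 113.5 g/stick ≈ 756.7 g
buttermilk: (3 cup + 9 tbsp = 3.5625 cup) × 8/3 × 245 g/cup = 2327.5 g
chocolate chips: 2.75 cup × 8/3 × 170 g/cup ÷ 28.35 g/oz ≈ 44.0 oz
pumpkin purée: 2/3 cup × 8/3 × 244 g/cup ≈ 433.8 g
chopped walnuts: 5 tbsp × 8/3 ÷ 16 tbsp/cup × 117 g/cup = 97.5 g
milk: 0.75 L × 8/3 = 2.0 L

butter: 756.7 g; buttermilk: 2327.5 g; chocolate chips: 44.0 oz; pumpkin purée: 433.8 g; chopped walnuts: 97.5 g; milk: 2.0 L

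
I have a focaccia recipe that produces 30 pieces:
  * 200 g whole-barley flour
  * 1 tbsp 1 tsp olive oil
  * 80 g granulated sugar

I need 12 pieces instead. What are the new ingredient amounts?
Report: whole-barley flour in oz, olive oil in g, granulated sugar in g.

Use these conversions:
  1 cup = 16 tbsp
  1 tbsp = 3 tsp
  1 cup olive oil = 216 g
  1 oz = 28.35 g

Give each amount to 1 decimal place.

whole-barley flour: 2.8 oz; olive oil: 7.2 g; granulated sugar: 32.0 g

Scaling factor: 12/30 = 2/5 = 0.4.
whole-barley flour: 200 g × 2/5 ÷ 28.35 g/oz ≈ 2.8 oz
olive oil: (1 tbsp + 1 tsp = 4/3 tbsp) × 2/5 ÷ 16 tbsp/cup × 216 g/cup = 7.2 g
granulated sugar: 80 g × 2/5 = 32.0 g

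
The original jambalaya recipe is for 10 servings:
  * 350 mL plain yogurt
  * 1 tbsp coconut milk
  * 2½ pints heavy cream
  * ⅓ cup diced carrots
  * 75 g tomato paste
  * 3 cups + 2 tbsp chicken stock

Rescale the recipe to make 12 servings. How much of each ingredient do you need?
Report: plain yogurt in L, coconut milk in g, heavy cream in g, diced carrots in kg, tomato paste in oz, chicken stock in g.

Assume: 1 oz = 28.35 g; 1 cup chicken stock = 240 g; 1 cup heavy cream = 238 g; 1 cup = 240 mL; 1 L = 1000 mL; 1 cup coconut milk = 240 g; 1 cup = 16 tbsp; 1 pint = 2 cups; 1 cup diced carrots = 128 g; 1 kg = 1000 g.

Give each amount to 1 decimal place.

Scaling factor: 12/10 = 6/5 = 1.2.
plain yogurt: 350 mL × 6/5 ÷ 1000 mL/L ≈ 0.4 L
coconut milk: 1 tbsp × 6/5 ÷ 16 tbsp/cup × 240 g/cup = 18.0 g
heavy cream: 2.5 pint × 6/5 × 2 cup/pint × 238 g/cup = 1428.0 g
diced carrots: 1/3 cup × 6/5 × 128 g/cup ÷ 1000 g/kg ≈ 0.1 kg
tomato paste: 75 g × 6/5 ÷ 28.35 g/oz ≈ 3.2 oz
chicken stock: (3 cup + 2 tbsp = 3.125 cup) × 6/5 × 240 g/cup = 900.0 g

plain yogurt: 0.4 L; coconut milk: 18.0 g; heavy cream: 1428.0 g; diced carrots: 0.1 kg; tomato paste: 3.2 oz; chicken stock: 900.0 g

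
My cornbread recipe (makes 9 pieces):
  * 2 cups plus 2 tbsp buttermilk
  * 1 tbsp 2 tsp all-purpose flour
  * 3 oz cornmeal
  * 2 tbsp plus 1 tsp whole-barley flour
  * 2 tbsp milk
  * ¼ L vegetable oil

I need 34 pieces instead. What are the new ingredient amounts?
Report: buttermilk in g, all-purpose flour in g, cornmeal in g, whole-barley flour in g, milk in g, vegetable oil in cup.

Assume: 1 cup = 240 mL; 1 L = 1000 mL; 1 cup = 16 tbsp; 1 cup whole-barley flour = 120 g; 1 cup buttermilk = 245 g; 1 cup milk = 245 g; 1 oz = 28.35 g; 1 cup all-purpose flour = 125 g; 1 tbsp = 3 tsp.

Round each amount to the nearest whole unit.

Scaling factor: 34/9.
buttermilk: (2 cup + 2 tbsp = 2.125 cup) × 34/9 × 245 g/cup ≈ 1967 g
all-purpose flour: (1 tbsp + 2 tsp = 5/3 tbsp) × 34/9 ÷ 16 tbsp/cup × 125 g/cup ≈ 49 g
cornmeal: 3 oz × 34/9 × 28.35 g/oz ≈ 321 g
whole-barley flour: (2 tbsp + 1 tsp = 7/3 tbsp) × 34/9 ÷ 16 tbsp/cup × 120 g/cup ≈ 66 g
milk: 2 tbsp × 34/9 ÷ 16 tbsp/cup × 245 g/cup ≈ 116 g
vegetable oil: 0.25 L × 34/9 × 1000 mL/L ÷ 240 mL/cup ≈ 4 cup

buttermilk: 1967 g; all-purpose flour: 49 g; cornmeal: 321 g; whole-barley flour: 66 g; milk: 116 g; vegetable oil: 4 cup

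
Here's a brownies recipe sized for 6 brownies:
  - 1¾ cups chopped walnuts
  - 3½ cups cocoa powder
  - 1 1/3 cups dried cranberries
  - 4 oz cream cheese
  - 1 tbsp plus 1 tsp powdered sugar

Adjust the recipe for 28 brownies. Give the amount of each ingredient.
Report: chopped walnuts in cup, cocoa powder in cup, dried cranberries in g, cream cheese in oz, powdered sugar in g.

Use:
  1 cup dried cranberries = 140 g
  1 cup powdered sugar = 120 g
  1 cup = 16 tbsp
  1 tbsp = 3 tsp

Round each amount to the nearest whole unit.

chopped walnuts: 8 cup; cocoa powder: 16 cup; dried cranberries: 871 g; cream cheese: 19 oz; powdered sugar: 47 g

Scaling factor: 28/6 = 14/3.
chopped walnuts: 1.75 cup × 14/3 ≈ 8 cup
cocoa powder: 3.5 cup × 14/3 ≈ 16 cup
dried cranberries: 4/3 cup × 14/3 × 140 g/cup ≈ 871 g
cream cheese: 4 oz × 14/3 ≈ 19 oz
powdered sugar: (1 tbsp + 1 tsp = 4/3 tbsp) × 14/3 ÷ 16 tbsp/cup × 120 g/cup ≈ 47 g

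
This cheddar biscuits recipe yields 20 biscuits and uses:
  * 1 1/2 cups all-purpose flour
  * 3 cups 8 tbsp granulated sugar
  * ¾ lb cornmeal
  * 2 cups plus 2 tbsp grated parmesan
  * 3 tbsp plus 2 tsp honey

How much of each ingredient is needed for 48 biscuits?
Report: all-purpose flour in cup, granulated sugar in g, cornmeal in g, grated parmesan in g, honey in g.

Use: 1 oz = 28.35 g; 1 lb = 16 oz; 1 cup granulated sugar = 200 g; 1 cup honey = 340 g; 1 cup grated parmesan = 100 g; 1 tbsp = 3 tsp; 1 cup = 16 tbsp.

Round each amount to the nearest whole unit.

Scaling factor: 48/20 = 12/5 = 2.4.
all-purpose flour: 1.5 cup × 12/5 ≈ 4 cup
granulated sugar: (3 cup + 8 tbsp = 3.5 cup) × 12/5 × 200 g/cup = 1680 g
cornmeal: 0.75 lb × 12/5 × 16 oz/lb × 28.35 g/oz ≈ 816 g
grated parmesan: (2 cup + 2 tbsp = 2.125 cup) × 12/5 × 100 g/cup = 510 g
honey: (3 tbsp + 2 tsp = 11/3 tbsp) × 12/5 ÷ 16 tbsp/cup × 340 g/cup = 187 g

all-purpose flour: 4 cup; granulated sugar: 1680 g; cornmeal: 816 g; grated parmesan: 510 g; honey: 187 g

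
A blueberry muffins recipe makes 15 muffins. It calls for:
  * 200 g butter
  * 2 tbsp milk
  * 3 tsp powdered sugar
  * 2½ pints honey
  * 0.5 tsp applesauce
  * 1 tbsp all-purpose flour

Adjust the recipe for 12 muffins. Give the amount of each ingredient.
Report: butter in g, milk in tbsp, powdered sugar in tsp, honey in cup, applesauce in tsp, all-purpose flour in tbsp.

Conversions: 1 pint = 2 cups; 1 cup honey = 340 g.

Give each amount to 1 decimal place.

butter: 160.0 g; milk: 1.6 tbsp; powdered sugar: 2.4 tsp; honey: 4.0 cup; applesauce: 0.4 tsp; all-purpose flour: 0.8 tbsp

Scaling factor: 12/15 = 4/5 = 0.8.
butter: 200 g × 4/5 = 160.0 g
milk: 2 tbsp × 4/5 = 1.6 tbsp
powdered sugar: 3 tsp × 4/5 = 2.4 tsp
honey: 2.5 pint × 4/5 × 2 cup/pint = 4.0 cup
applesauce: 0.5 tsp × 4/5 = 0.4 tsp
all-purpose flour: 1 tbsp × 4/5 = 0.8 tbsp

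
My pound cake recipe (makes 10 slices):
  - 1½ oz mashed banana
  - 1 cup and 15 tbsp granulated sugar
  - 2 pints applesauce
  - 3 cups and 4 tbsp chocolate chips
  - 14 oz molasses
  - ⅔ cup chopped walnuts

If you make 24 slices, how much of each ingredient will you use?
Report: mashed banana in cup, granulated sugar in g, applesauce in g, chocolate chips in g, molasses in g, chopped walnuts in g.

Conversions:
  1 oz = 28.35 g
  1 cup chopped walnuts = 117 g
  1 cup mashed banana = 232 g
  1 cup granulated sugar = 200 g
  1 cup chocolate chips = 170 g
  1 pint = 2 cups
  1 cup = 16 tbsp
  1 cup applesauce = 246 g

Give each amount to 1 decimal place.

Scaling factor: 24/10 = 12/5 = 2.4.
mashed banana: 1.5 oz × 12/5 × 28.35 g/oz ÷ 232 g/cup ≈ 0.4 cup
granulated sugar: (1 cup + 15 tbsp = 1.9375 cup) × 12/5 × 200 g/cup = 930.0 g
applesauce: 2 pint × 12/5 × 2 cup/pint × 246 g/cup = 2361.6 g
chocolate chips: (3 cup + 4 tbsp = 3.25 cup) × 12/5 × 170 g/cup = 1326.0 g
molasses: 14 oz × 12/5 × 28.35 g/oz ≈ 952.6 g
chopped walnuts: 2/3 cup × 12/5 × 117 g/cup = 187.2 g

mashed banana: 0.4 cup; granulated sugar: 930.0 g; applesauce: 2361.6 g; chocolate chips: 1326.0 g; molasses: 952.6 g; chopped walnuts: 187.2 g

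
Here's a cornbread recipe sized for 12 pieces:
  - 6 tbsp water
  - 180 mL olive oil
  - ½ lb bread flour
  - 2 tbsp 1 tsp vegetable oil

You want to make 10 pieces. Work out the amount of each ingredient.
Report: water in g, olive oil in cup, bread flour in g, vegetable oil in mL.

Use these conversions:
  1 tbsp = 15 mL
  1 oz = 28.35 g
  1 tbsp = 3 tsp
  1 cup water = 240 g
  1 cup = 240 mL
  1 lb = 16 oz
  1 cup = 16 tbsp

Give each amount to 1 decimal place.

water: 75.0 g; olive oil: 0.6 cup; bread flour: 189.0 g; vegetable oil: 29.2 mL

Scaling factor: 10/12 = 5/6.
water: 6 tbsp × 5/6 ÷ 16 tbsp/cup × 240 g/cup = 75.0 g
olive oil: 180 mL × 5/6 ÷ 240 mL/cup ≈ 0.6 cup
bread flour: 0.5 lb × 5/6 × 16 oz/lb × 28.35 g/oz = 189.0 g
vegetable oil: (2 tbsp + 1 tsp = 7/3 tbsp) × 5/6 × 15 mL/tbsp ≈ 29.2 mL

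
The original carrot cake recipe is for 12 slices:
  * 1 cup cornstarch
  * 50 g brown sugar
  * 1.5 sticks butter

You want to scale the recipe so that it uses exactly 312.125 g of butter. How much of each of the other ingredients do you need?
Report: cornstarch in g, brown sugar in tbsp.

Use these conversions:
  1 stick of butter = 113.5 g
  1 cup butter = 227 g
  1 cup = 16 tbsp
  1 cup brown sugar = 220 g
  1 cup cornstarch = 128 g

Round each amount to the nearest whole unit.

The original recipe has 170.25 g of butter, so the scaling factor is 312.125 ÷ 170.25 = 11/6.
cornstarch: 1 cup × 11/6 × 128 g/cup ≈ 235 g
brown sugar: 50 g × 11/6 ÷ 220 g/cup × 16 tbsp/cup ≈ 7 tbsp

cornstarch: 235 g; brown sugar: 7 tbsp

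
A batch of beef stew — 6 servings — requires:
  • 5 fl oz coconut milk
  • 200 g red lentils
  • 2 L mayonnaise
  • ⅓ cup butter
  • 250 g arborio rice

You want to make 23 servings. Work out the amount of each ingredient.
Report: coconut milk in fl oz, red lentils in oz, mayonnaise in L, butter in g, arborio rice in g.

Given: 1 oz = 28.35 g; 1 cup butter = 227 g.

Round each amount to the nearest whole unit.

coconut milk: 19 fl oz; red lentils: 27 oz; mayonnaise: 8 L; butter: 290 g; arborio rice: 958 g

Scaling factor: 23/6.
coconut milk: 5 fl oz × 23/6 ≈ 19 fl oz
red lentils: 200 g × 23/6 ÷ 28.35 g/oz ≈ 27 oz
mayonnaise: 2 L × 23/6 ≈ 8 L
butter: 1/3 cup × 23/6 × 227 g/cup ≈ 290 g
arborio rice: 250 g × 23/6 ≈ 958 g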